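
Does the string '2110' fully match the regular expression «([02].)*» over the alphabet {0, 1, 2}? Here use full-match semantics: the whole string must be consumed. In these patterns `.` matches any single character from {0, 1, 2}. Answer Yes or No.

No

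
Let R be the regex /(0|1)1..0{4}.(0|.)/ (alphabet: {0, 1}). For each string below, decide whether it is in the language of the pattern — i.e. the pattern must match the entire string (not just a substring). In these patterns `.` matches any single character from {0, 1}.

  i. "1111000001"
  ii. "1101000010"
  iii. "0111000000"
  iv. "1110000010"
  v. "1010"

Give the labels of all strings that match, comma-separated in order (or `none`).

i → match
ii → match
iii → match
iv → match
v → no match

i, ii, iii, iv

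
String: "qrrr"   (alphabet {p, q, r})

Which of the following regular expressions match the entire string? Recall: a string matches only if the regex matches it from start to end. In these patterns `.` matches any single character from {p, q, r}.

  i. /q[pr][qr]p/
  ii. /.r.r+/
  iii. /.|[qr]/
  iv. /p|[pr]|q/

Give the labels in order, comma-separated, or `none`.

i → no match — must end with "p"
ii → match
iii → no match
iv → no match

ii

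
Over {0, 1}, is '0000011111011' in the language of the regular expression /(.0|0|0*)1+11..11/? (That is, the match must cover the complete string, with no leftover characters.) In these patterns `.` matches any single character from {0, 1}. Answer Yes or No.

Yes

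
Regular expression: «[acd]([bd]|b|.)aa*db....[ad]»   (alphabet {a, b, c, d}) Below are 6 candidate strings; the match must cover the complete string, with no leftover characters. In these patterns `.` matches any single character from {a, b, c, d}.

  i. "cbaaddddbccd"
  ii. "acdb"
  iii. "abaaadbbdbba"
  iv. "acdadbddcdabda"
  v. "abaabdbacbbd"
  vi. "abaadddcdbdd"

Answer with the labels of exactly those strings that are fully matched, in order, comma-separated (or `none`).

i → no match
ii → no match
iii → match
iv → no match
v → no match
vi → no match

iii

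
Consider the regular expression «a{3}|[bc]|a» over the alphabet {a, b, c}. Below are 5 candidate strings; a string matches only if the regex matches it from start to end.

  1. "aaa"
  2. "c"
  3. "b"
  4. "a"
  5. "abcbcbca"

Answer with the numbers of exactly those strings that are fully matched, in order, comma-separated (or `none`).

1, 2, 3, 4

1. "aaa" → match
2. "c" → match
3. "b" → match
4. "a" → match
5. "abcbcbca" → no match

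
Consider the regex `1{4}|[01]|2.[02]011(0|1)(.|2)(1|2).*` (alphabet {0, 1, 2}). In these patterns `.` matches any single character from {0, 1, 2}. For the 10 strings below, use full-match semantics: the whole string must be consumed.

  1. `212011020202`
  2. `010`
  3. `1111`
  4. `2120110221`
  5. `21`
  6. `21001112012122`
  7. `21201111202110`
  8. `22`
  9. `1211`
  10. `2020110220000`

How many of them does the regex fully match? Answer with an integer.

4

1 → no match
2 → no match
3 → match
4 → match
5 → no match
6 → no match
7 → match
8 → no match
9 → no match
10 → match
Total matched: 4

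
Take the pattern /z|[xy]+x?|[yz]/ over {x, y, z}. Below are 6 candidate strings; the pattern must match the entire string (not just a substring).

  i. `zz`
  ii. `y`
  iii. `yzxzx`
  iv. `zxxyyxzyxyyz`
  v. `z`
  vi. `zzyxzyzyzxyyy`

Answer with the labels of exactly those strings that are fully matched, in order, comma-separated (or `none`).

ii, v

i → no match
ii → match
iii → no match
iv → no match
v → match
vi → no match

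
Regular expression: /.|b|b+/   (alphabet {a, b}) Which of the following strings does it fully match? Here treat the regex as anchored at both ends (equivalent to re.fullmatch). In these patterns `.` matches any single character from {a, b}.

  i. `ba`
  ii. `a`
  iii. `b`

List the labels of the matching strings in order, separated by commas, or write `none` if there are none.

i → no match
ii → match
iii → match

ii, iii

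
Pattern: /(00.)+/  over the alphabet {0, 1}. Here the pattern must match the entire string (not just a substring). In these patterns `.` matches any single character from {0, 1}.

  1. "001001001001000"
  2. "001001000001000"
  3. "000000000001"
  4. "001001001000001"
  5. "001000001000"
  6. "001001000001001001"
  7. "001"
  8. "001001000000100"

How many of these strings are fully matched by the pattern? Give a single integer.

7

1 → match
2 → match
3. "000000000001" → match
4 → match
5. "001000001000" → match
6 → match
7. "001" → match
8 → no match
Total matched: 7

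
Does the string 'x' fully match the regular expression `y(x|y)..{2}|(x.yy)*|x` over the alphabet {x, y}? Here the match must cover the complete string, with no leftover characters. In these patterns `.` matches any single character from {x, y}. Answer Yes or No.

Yes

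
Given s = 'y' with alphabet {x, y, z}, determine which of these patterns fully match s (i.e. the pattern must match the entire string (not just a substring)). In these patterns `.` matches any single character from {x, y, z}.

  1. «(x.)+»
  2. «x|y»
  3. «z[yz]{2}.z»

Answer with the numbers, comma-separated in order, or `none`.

2

1 → no match — must start with 'x'
2 → match
3 → no match — must start with 'z'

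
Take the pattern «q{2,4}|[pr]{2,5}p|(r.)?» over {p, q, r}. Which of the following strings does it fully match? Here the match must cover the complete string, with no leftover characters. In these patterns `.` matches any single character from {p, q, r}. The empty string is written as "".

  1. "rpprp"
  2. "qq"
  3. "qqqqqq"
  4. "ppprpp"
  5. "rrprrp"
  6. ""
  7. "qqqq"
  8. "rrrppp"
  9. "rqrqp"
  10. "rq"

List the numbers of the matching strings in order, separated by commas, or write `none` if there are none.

1 → match
2 → match
3 → no match
4 → match
5 → match
6 → match
7 → match
8 → match
9 → no match
10 → match

1, 2, 4, 5, 6, 7, 8, 10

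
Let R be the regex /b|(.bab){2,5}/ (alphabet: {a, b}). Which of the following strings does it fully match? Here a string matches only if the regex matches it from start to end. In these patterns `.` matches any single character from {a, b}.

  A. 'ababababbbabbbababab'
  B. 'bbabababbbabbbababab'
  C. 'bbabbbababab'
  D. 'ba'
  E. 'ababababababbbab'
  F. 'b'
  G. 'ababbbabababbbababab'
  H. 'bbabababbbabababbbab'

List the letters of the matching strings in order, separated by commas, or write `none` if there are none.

A → match
B → match
C → match
D → no match
E → match
F → match
G → match
H → match

A, B, C, E, F, G, H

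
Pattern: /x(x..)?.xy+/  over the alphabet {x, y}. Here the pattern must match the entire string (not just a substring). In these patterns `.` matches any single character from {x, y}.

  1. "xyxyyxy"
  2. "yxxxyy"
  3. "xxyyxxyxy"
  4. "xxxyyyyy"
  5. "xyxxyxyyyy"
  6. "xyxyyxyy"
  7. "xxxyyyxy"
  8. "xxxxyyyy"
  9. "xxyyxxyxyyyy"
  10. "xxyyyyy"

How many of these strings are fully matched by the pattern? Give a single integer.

1. "xyxyyxy" → no match
2. "yxxxyy" → no match — must start with "x"
3. "xxyyxxyxy" → no match
4. "xxxyyyyy" → match
5. "xyxxyxyyyy" → no match
6. "xyxyyxyy" → no match
7. "xxxyyyxy" → no match
8. "xxxxyyyy" → no match
9. "xxyyxxyxyyyy" → no match
10. "xxyyyyy" → no match
Total matched: 1

1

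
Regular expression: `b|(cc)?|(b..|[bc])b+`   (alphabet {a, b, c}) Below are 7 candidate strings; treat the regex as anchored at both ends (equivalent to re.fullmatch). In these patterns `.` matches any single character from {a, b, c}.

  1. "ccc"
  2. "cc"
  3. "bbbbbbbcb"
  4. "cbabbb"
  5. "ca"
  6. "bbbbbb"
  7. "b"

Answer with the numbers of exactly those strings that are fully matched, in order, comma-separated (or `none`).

2, 6, 7

1. "ccc" → no match
2. "cc" → match
3. "bbbbbbbcb" → no match
4. "cbabbb" → no match
5. "ca" → no match
6. "bbbbbb" → match
7. "b" → match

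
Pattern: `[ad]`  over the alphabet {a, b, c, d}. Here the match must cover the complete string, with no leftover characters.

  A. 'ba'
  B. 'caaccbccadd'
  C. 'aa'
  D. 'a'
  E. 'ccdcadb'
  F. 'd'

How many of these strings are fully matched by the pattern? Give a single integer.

2

A → no match
B → no match
C → no match
D → match
E → no match
F → match
Total matched: 2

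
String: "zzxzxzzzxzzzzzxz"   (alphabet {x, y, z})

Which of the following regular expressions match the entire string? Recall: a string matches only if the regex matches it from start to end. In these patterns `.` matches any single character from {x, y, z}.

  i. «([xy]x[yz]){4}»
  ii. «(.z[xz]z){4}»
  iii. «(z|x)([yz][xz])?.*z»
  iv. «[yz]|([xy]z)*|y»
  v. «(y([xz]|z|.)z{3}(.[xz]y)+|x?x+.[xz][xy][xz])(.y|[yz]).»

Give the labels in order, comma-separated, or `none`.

i → no match
ii → match
iii → match
iv → no match
v → no match

ii, iii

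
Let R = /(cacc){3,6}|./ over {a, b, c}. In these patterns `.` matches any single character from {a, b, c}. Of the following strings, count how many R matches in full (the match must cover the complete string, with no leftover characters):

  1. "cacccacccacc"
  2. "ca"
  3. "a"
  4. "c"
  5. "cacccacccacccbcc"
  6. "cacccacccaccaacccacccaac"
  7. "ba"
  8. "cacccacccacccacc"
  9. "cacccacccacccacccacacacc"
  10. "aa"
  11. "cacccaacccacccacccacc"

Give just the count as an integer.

4

1 → match
2 → no match
3 → match
4 → match
5 → no match
6 → no match
7 → no match
8 → match
9 → no match
10 → no match
11 → no match
Total matched: 4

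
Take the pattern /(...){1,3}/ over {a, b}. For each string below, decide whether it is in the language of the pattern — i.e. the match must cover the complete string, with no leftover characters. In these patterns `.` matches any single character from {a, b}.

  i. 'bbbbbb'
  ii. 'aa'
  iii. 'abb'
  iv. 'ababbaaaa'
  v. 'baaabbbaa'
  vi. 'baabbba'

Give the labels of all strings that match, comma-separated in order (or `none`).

i → match
ii → no match
iii → match
iv → match
v → match
vi → no match

i, iii, iv, v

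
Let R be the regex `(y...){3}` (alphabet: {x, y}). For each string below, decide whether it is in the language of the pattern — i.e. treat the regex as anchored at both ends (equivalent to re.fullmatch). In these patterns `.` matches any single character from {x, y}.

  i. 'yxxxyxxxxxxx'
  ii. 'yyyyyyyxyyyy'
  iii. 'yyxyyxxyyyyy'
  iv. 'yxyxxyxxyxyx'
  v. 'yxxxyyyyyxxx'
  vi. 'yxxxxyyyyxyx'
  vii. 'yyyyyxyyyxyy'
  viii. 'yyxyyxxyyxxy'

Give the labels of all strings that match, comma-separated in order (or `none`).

i. 'yxxxyxxxxxxx' → no match
ii. 'yyyyyyyxyyyy' → match
iii. 'yyxyyxxyyyyy' → match
iv. 'yxyxxyxxyxyx' → no match
v. 'yxxxyyyyyxxx' → match
vi. 'yxxxxyyyyxyx' → no match
vii. 'yyyyyxyyyxyy' → match
viii. 'yyxyyxxyyxxy' → match

ii, iii, v, vii, viii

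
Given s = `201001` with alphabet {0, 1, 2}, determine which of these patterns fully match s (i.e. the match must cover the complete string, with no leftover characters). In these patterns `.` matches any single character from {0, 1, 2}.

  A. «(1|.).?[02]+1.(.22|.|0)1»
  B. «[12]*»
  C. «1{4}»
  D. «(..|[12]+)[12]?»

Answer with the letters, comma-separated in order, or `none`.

A

A → match
B → no match
C → no match — must start with `1`
D → no match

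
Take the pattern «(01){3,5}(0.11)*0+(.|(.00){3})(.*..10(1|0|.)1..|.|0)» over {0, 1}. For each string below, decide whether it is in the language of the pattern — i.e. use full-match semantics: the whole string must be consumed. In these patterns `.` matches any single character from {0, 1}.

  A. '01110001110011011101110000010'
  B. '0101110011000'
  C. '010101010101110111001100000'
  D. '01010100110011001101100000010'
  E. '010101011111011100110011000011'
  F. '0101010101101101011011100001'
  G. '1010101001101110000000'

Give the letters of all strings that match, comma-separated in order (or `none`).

C

A → no match
B → no match
C → match
D → no match
E → no match
F → no match
G → no match — must start with '01'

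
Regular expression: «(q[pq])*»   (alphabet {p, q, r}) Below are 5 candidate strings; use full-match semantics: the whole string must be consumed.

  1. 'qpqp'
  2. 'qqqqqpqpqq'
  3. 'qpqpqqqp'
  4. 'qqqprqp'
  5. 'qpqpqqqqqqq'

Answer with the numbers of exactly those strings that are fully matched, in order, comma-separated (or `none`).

1 → match
2 → match
3 → match
4 → no match
5 → no match

1, 2, 3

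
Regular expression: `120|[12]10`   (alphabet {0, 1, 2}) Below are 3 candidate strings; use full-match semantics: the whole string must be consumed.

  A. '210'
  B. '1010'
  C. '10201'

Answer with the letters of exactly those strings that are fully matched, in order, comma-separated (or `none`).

A. '210' → match
B. '1010' → no match
C. '10201' → no match

A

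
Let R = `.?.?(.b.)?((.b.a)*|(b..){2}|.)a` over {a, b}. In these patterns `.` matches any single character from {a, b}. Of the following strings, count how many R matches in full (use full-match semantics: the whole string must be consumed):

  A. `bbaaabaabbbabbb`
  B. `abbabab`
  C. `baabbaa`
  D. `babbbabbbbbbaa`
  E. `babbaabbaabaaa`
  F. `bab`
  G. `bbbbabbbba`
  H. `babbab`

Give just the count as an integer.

A → no match — must end with `a`
B → no match — must end with `a`
C → match
D → no match
E → match
F → no match — must end with `a`
G → match
H → no match — must end with `a`
Total matched: 3

3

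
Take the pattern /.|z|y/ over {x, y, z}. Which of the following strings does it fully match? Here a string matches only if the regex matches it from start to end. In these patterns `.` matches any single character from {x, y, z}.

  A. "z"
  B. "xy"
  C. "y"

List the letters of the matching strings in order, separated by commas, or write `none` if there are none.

A → match
B → no match
C → match

A, C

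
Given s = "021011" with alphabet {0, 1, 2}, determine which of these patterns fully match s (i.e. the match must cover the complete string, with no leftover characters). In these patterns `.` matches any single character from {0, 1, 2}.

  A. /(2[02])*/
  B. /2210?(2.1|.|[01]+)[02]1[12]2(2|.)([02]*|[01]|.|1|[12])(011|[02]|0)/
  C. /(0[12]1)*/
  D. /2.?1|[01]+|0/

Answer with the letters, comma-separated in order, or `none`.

C

A → no match
B → no match — must start with "221"
C → match
D → no match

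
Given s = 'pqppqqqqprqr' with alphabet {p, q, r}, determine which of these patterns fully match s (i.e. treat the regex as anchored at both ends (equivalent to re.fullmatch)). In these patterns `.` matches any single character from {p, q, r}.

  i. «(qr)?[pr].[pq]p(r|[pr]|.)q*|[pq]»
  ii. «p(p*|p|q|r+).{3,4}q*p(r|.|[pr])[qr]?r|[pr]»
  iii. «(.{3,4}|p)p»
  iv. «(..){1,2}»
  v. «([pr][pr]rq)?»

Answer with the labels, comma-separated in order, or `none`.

i → no match
ii → match
iii → no match — must end with 'p'
iv → no match
v → no match

ii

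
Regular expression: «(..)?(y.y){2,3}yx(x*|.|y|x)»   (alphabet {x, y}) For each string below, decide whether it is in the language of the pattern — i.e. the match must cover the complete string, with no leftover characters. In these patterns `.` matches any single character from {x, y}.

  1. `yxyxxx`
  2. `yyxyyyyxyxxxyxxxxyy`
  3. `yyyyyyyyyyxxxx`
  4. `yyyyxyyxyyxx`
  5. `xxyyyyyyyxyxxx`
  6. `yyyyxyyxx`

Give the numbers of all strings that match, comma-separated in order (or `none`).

3, 4, 6

1 → no match
2 → no match
3 → match
4 → match
5 → no match
6 → match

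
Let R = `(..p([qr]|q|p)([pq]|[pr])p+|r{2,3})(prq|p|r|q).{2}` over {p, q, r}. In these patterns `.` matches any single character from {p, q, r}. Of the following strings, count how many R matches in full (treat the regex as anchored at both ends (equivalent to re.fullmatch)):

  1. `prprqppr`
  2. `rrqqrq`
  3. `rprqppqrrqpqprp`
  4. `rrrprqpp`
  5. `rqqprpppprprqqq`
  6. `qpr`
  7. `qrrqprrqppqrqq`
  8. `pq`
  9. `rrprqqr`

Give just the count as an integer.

1 → no match
2 → no match
3 → no match
4 → match
5 → no match
6 → no match
7 → no match
8 → no match
9 → match
Total matched: 2

2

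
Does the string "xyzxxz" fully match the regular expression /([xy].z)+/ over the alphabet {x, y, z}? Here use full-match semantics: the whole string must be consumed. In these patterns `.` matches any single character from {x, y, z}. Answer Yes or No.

Yes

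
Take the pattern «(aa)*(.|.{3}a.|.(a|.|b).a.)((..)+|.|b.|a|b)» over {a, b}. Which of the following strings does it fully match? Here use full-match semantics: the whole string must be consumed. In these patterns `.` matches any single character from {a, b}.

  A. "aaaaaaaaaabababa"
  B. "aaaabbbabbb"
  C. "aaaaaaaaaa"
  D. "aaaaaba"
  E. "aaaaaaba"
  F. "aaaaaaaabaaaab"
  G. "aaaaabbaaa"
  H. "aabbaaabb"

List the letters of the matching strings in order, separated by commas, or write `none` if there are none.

A → match
B → match
C → match
D → match
E → match
F → match
G → match
H → match

A, B, C, D, E, F, G, H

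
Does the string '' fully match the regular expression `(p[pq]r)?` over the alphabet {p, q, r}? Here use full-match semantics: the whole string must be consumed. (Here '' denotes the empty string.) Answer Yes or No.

Yes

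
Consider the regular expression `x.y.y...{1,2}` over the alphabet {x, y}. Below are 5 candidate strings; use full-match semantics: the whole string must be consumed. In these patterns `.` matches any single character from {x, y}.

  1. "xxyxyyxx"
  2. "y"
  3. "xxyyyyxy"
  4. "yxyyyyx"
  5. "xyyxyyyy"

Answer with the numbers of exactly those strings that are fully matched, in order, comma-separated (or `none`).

1 → match
2 → no match — must start with "x"
3 → match
4 → no match — must start with "x"
5 → match

1, 3, 5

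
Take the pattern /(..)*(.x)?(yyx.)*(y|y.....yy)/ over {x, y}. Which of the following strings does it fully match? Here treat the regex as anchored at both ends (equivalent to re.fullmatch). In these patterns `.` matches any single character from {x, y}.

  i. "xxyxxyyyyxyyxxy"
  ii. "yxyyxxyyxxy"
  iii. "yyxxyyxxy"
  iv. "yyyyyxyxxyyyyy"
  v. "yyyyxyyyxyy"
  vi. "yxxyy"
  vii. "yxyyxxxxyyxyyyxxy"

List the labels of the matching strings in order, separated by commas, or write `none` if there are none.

i, ii, iii, iv, v, vi, vii

i → match
ii. "yxyyxxyyxxy" → match
iii. "yyxxyyxxy" → match
iv → match
v. "yyyyxyyyxyy" → match
vi. "yxxyy" → match
vii → match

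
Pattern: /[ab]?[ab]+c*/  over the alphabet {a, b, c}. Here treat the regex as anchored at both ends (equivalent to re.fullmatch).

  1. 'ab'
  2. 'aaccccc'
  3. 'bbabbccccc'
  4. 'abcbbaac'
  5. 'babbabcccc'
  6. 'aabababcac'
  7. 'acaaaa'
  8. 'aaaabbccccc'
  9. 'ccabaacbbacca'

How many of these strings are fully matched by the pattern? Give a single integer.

1 → match
2 → match
3 → match
4 → no match
5 → match
6 → no match
7 → no match
8 → match
9 → no match
Total matched: 5

5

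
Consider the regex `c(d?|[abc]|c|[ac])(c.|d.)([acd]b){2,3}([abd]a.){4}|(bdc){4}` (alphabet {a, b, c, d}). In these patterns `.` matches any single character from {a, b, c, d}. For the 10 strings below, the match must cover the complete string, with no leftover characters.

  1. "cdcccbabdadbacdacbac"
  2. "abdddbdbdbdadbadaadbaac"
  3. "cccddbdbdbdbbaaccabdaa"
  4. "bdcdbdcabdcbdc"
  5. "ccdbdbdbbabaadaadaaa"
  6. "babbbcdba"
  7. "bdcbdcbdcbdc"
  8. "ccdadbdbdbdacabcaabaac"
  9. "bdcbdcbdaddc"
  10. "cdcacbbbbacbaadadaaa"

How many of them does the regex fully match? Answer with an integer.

1 → match
2 → no match
3 → no match
4 → no match
5 → match
6 → no match
7 → match
8 → no match
9 → no match
10 → no match
Total matched: 3

3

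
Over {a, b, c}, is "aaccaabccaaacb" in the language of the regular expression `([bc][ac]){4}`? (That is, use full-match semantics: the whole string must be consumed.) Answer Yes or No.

No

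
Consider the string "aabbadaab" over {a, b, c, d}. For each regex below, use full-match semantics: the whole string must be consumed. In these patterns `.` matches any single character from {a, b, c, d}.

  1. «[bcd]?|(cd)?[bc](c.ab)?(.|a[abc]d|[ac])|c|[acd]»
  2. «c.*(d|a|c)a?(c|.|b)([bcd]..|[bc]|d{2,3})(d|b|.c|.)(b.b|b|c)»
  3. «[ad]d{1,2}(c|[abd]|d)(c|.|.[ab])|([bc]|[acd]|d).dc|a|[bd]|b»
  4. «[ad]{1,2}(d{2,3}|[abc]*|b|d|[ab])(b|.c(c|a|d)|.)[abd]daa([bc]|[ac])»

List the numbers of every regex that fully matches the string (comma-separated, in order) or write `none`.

1 → no match
2 → no match — must start with "c"
3 → no match
4 → match

4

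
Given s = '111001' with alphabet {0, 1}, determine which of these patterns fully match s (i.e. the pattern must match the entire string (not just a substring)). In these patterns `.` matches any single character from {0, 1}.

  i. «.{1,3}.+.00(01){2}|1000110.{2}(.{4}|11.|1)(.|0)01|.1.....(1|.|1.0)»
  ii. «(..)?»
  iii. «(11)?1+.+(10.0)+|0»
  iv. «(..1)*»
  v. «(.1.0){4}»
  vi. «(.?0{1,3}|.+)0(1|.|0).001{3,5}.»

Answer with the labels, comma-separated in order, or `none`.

i → no match
ii → no match
iii → no match — must end with '0'
iv → match
v → no match — must end with '0'
vi → no match

iv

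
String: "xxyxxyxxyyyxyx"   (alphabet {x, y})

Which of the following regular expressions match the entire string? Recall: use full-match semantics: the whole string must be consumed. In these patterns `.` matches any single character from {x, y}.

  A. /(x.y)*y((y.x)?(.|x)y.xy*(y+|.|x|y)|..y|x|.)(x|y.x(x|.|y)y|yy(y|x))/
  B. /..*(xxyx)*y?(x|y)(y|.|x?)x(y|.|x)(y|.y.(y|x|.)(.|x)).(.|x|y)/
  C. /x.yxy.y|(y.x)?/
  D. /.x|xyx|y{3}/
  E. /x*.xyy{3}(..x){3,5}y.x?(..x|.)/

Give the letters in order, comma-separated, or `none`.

A

A → match
B → no match
C → no match
D → no match
E → no match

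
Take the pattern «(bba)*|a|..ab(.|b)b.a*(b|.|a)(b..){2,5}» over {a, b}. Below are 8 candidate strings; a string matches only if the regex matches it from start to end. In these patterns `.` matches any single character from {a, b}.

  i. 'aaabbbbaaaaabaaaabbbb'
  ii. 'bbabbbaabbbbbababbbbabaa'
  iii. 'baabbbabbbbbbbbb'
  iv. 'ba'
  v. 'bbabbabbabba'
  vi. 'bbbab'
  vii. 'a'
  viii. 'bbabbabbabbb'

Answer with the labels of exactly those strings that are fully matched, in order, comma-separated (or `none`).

i → no match
ii → no match
iii → no match
iv → no match
v → match
vi → no match
vii → match
viii → no match

v, vii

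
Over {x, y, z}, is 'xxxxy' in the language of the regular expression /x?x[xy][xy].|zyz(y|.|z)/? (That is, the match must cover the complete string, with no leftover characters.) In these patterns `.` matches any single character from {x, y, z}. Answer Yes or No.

Yes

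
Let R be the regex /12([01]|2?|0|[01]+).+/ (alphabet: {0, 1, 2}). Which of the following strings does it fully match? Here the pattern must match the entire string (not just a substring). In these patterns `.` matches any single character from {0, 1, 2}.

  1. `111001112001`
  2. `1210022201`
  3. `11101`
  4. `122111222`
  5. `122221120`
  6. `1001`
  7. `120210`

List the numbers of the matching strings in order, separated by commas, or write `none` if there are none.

2, 4, 5, 7

1 → no match — must start with `12`
2 → match
3 → no match — must start with `12`
4 → match
5 → match
6 → no match — must start with `12`
7 → match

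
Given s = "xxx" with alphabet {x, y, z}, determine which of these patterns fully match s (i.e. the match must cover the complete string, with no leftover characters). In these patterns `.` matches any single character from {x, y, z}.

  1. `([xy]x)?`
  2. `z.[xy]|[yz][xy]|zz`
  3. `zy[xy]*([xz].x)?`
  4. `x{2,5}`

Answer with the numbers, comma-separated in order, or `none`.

4

1 → no match
2 → no match
3 → no match — must start with "zy"
4 → match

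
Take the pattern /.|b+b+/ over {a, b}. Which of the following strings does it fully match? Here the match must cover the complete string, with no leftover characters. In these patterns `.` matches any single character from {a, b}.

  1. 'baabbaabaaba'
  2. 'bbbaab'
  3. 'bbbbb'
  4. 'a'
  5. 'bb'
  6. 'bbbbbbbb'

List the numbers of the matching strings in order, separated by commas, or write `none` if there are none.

3, 4, 5, 6

1 → no match
2 → no match
3 → match
4 → match
5 → match
6 → match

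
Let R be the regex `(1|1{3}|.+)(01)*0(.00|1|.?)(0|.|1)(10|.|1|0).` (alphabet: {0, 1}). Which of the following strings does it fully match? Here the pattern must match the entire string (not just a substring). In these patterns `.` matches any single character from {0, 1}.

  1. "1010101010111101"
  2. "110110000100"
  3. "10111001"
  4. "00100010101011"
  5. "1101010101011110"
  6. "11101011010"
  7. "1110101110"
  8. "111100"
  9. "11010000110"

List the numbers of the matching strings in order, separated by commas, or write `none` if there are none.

1 → no match
2 → match
3 → no match
4 → match
5 → no match
6 → no match
7 → match
8 → no match
9 → match

2, 4, 7, 9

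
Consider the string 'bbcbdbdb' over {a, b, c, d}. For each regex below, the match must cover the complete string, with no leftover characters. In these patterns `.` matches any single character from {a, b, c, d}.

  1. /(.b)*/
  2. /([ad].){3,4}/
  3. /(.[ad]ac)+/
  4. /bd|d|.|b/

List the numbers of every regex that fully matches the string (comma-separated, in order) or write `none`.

1

1 → match
2 → no match
3 → no match — must end with 'ac'
4 → no match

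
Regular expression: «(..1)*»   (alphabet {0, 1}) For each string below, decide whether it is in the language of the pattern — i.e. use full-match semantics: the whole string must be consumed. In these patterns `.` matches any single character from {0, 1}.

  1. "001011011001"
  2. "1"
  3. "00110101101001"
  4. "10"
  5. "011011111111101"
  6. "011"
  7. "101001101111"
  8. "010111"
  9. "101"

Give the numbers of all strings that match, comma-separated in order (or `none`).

1 → match
2 → no match
3 → no match
4 → no match
5 → match
6 → match
7 → match
8 → no match
9 → match

1, 5, 6, 7, 9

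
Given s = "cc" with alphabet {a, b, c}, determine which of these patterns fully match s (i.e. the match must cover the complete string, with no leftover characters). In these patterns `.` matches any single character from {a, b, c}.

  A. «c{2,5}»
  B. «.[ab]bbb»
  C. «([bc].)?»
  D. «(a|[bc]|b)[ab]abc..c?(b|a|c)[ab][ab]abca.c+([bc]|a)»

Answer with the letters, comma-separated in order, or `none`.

A → match
B → no match — must end with "bbb"
C → match
D → no match

A, C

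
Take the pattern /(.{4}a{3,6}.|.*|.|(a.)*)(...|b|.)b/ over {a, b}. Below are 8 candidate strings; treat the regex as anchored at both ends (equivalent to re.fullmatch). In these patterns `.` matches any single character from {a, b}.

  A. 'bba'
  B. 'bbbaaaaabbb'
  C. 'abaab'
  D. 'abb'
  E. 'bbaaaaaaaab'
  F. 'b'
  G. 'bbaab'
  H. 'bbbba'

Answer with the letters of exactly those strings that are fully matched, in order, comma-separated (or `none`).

A → no match — must end with 'b'
B → match
C → match
D → match
E → match
F → no match
G → match
H → no match — must end with 'b'

B, C, D, E, G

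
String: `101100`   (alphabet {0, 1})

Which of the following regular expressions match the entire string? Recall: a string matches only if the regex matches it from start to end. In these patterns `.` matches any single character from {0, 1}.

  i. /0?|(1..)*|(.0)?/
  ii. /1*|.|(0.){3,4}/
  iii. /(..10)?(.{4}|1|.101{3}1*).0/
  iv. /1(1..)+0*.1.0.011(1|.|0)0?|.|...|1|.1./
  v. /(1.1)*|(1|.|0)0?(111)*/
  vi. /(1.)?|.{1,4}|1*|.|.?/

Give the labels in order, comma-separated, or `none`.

i → match
ii → no match
iii → match
iv → no match
v → no match
vi → no match

i, iii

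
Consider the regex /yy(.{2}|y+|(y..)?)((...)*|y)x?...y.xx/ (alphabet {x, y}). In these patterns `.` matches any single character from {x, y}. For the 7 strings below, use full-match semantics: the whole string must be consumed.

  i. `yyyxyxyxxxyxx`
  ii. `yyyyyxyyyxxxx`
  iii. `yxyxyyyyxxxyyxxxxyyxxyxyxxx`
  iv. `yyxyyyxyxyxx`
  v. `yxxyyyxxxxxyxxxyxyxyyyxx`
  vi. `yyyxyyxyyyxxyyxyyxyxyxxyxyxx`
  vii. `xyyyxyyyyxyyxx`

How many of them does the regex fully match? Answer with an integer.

i → no match
ii → no match
iii → no match — must start with `yy`
iv. `yyxyyyxyxyxx` → no match
v → no match — must start with `yy`
vi → no match
vii → no match — must start with `yy`
Total matched: 0

0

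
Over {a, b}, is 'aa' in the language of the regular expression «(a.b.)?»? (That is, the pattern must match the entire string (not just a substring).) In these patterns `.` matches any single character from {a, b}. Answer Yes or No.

No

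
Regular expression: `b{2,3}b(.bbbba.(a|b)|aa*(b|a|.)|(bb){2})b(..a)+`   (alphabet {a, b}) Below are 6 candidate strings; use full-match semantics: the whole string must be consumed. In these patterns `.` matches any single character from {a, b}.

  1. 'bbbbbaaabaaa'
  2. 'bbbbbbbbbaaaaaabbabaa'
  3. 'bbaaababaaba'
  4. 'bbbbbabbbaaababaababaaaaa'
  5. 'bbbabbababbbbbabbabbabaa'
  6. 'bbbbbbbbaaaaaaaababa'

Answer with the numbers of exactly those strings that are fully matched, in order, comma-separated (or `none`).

2

1. 'bbbbbaaabaaa' → no match
2 → match
3. 'bbaaababaaba' → no match
4 → no match
5 → no match
6 → no match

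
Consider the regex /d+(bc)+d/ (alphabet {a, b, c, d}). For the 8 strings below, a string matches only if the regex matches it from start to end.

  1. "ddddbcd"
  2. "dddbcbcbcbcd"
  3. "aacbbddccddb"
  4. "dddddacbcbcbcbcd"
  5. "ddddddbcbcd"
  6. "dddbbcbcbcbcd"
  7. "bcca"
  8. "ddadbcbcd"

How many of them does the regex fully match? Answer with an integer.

1 → match
2 → match
3 → no match — must start with "d"
4 → no match
5 → match
6 → no match
7 → no match — must start with "d"
8 → no match
Total matched: 3

3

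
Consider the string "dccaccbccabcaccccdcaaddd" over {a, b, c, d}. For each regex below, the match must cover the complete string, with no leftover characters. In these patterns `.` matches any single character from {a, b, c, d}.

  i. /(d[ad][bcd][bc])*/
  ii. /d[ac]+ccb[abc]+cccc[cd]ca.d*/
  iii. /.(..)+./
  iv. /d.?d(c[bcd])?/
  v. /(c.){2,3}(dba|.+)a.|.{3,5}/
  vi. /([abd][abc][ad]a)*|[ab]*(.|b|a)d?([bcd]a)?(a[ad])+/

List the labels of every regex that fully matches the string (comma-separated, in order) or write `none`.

i → no match
ii → match
iii → match
iv → no match
v → no match
vi → no match

ii, iii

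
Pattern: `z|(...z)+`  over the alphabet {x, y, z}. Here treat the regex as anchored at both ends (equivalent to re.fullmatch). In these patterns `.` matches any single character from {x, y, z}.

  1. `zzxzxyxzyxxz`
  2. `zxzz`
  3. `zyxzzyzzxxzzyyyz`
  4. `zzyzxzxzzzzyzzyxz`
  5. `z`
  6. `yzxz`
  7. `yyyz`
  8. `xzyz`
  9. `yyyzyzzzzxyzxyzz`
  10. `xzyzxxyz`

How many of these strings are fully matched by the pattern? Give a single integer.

9

1 → match
2 → match
3 → match
4 → no match
5 → match
6 → match
7 → match
8 → match
9 → match
10 → match
Total matched: 9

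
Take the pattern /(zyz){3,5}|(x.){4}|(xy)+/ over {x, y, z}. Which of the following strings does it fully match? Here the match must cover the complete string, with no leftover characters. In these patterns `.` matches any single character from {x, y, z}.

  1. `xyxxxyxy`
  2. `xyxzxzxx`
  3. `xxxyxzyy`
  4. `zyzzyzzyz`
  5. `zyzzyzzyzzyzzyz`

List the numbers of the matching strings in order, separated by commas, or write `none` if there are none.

1, 2, 4, 5

1 → match
2 → match
3 → no match
4 → match
5 → match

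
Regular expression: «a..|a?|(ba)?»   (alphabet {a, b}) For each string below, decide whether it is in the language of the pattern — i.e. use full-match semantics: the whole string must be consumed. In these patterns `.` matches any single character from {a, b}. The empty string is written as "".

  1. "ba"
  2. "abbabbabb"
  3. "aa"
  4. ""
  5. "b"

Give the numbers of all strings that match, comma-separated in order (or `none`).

1 → match
2 → no match
3 → no match
4 → match
5 → no match

1, 4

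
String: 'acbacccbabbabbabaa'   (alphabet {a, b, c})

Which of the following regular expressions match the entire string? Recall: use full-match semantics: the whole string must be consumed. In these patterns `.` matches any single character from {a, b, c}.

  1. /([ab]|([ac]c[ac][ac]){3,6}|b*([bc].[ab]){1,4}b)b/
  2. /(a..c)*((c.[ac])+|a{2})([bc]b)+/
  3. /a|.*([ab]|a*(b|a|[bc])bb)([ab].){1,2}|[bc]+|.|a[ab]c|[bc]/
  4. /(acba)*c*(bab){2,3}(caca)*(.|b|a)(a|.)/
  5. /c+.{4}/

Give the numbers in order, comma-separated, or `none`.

1 → no match — must end with 'b'
2 → no match — must end with 'b'
3 → match
4 → match
5 → no match — must start with 'c'

3, 4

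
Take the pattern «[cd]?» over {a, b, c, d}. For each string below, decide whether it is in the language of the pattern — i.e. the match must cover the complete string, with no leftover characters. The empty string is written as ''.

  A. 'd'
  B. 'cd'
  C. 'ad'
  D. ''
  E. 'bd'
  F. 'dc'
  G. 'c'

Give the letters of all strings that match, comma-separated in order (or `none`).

A, D, G

A → match
B → no match
C → no match
D → match
E → no match
F → no match
G → match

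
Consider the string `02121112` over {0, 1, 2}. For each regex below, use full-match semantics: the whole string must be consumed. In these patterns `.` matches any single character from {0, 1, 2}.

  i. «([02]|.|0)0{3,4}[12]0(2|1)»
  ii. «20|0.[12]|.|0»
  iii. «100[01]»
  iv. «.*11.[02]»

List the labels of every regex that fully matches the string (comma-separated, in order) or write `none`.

i → no match
ii → no match
iii → no match — must start with `100`
iv → match

iv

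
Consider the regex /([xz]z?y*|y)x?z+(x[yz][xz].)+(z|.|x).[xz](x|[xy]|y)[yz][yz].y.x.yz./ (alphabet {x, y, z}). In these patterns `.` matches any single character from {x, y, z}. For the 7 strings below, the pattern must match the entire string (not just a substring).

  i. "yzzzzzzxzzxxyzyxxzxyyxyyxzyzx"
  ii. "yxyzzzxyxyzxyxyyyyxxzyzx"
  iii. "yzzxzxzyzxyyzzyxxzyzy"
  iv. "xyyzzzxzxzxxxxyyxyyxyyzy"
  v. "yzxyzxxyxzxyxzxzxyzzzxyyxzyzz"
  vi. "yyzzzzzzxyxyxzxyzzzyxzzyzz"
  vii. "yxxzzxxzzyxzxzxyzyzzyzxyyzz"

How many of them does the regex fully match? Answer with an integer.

i → match
ii → no match
iii → match
iv → match
v → no match
vi → no match
vii → no match
Total matched: 3

3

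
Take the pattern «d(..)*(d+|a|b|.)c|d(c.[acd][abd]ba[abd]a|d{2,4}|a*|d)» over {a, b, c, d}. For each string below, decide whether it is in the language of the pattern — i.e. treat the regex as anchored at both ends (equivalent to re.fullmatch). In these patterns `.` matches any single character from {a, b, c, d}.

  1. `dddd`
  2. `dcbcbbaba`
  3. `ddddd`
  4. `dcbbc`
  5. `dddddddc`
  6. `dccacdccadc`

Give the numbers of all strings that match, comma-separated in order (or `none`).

1, 2, 3, 4, 5, 6

1. `dddd` → match
2. `dcbcbbaba` → match
3. `ddddd` → match
4. `dcbbc` → match
5. `dddddddc` → match
6. `dccacdccadc` → match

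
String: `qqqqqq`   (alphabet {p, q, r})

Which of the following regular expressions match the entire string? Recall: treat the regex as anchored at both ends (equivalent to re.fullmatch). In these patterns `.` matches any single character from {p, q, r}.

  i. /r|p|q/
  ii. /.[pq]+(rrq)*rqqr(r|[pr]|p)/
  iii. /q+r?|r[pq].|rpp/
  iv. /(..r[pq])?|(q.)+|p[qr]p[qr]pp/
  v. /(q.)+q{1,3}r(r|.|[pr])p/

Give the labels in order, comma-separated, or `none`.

iii, iv

i → no match
ii → no match
iii → match
iv → match
v → no match — must end with `p`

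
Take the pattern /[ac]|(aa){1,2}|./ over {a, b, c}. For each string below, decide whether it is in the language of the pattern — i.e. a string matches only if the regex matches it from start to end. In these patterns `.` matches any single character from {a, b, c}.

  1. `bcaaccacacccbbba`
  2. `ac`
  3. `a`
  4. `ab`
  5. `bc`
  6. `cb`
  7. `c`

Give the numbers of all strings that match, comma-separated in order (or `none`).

3, 7

1 → no match
2 → no match
3 → match
4 → no match
5 → no match
6 → no match
7 → match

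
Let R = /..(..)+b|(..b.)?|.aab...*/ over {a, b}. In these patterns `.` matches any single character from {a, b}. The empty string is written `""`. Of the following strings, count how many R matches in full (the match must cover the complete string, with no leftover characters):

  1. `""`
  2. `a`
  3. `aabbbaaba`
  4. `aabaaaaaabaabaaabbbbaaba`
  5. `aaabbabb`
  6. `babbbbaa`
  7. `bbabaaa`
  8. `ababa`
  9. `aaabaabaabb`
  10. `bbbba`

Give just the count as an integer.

1. `""` → match
2. `a` → no match
3. `aabbbaaba` → no match
4 → no match
5. `aaabbabb` → match
6. `babbbbaa` → no match
7. `bbabaaa` → no match
8. `ababa` → no match
9. `aaabaabaabb` → match
10. `bbbba` → no match
Total matched: 3

3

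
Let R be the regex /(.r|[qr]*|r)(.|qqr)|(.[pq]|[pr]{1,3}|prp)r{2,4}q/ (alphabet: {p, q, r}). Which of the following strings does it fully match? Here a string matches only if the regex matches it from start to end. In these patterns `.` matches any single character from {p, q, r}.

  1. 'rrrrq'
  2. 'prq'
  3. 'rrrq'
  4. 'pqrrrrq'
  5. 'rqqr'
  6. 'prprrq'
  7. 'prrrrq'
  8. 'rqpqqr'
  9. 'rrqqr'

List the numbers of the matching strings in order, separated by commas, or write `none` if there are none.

1. 'rrrrq' → match
2. 'prq' → match
3. 'rrrq' → match
4. 'pqrrrrq' → match
5. 'rqqr' → match
6. 'prprrq' → match
7. 'prrrrq' → match
8. 'rqpqqr' → no match
9. 'rrqqr' → match

1, 2, 3, 4, 5, 6, 7, 9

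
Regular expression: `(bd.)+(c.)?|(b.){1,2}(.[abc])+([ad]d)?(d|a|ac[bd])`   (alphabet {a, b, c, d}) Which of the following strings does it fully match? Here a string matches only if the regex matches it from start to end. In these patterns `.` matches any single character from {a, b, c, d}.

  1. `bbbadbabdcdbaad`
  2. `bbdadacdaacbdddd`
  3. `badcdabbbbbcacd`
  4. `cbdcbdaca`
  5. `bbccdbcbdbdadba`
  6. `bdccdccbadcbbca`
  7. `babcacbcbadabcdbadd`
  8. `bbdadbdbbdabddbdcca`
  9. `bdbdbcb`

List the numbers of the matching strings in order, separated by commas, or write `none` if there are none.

1, 3, 5, 7

1 → match
2 → no match
3 → match
4 → no match
5 → match
6 → no match
7 → match
8 → no match
9 → no match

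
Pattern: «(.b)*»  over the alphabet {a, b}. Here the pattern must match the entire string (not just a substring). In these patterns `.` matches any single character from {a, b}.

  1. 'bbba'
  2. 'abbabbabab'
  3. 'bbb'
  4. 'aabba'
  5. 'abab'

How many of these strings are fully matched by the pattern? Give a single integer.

1

1 → no match
2 → no match
3 → no match
4 → no match
5 → match
Total matched: 1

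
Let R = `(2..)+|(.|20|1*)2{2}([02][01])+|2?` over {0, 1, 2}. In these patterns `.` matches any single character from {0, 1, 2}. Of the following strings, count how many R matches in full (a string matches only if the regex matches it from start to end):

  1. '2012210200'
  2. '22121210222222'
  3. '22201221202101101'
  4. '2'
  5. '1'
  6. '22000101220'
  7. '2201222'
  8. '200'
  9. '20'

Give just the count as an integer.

1 → no match
2 → no match
3 → no match
4 → match
5 → no match
6 → no match
7 → no match
8 → match
9 → no match
Total matched: 2

2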